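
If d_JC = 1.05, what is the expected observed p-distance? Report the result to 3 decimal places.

0.565

p = (3/4)(1 − e^(−4d/3)) = 0.75 × (1 − e^(-1.4)) = 0.75 × (1 − 0.246597) = 0.565052.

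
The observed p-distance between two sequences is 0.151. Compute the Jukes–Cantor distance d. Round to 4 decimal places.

0.1686

d = −(3/4) ln(1 − 4p/3) = −0.75 ln(1 − 0.201333) = −0.75 ln(0.798667)
  = −0.75 × (-0.224811) = 0.168608 substitutions/site.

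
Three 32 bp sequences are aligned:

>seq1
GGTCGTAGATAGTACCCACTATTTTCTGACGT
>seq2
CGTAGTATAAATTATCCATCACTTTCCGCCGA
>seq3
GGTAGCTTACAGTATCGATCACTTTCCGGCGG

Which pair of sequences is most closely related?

seq1–seq2: 12/32 differ, p = 0.375, d = 0.520.
seq1–seq3: 13/32 differ, p = 0.406, d = 0.585.
seq2–seq3: 8/32 differ, p = 0.250, d = 0.304.
The smallest distance is between seq2 and seq3.

seq2 and seq3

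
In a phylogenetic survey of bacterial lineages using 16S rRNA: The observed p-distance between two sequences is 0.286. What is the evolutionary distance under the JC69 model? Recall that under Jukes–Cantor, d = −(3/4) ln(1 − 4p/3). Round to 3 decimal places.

d = −(3/4) ln(1 − 4p/3) = −0.75 ln(1 − 0.381333) = −0.75 ln(0.618667)
  = −0.75 × (-0.480188) = 0.360141 substitutions/site.

0.360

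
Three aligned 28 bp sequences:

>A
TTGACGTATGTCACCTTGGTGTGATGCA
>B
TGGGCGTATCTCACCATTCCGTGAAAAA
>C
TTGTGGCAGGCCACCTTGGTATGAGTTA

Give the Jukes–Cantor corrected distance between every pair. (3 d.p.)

A–B: 10/28 sites differ → p ≈ 0.357143, d = −0.75 ln(1 − 0.476191) = 0.484971 ≈ 0.485.
A–C: 9/28 sites differ → p ≈ 0.321429, d = −0.75 ln(1 − 0.428572) = 0.419713 ≈ 0.420.
B–C: 15/28 sites differ → p ≈ 0.535714, d = −0.75 ln(1 − 0.714285) = 0.939570 ≈ 0.940.

d(A,B) = 0.485, d(A,C) = 0.420, d(B,C) = 0.940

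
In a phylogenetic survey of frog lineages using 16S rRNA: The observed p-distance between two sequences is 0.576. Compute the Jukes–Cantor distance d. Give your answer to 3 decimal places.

d = −(3/4) ln(1 − 4p/3) = −0.75 ln(1 − 0.768) = −0.75 ln(0.232)
  = −0.75 × (-1.461018) = 1.095764 substitutions/site.

1.096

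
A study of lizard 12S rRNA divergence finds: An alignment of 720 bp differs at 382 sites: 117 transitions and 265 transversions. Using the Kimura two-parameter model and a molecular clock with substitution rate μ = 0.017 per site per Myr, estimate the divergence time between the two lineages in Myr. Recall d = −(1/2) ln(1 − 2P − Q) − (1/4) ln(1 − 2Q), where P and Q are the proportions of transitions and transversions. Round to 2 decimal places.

P = 117/720 = 0.1625 and Q = 265/720 ≈ 0.368056.
Under the Kimura two-parameter model, d = −½ ln(1 − 2P − Q) − ¼ ln(1 − 2Q).
1 − 2P − Q = 0.306944, giving −½ ln(0.306944) = 0.590545.
1 − 2Q = 0.263888, giving −¼ ln(0.263888) = 0.333058.
d = 0.590545 + 0.333058 = 0.923603.
Under a molecular clock d = 2μt, so t = d/(2μ) = 0.923603 / (2 × 0.017) = 27.16 Myr.

27.16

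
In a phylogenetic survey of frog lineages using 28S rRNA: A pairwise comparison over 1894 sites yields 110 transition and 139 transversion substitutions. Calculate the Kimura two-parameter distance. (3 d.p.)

0.145

P = 110/1894 ≈ 0.058078 and Q = 139/1894 ≈ 0.07339.
Under the Kimura two-parameter model, d = −½ ln(1 − 2P − Q) − ¼ ln(1 − 2Q).
1 − 2P − Q = 0.810454, giving −½ ln(0.810454) = 0.105080.
1 − 2Q = 0.85322, giving −¼ ln(0.85322) = 0.039684.
d = 0.105080 + 0.039684 = 0.144764.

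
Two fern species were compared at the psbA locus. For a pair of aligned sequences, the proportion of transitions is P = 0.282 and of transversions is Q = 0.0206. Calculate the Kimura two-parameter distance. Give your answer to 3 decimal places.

Under the Kimura two-parameter model, d = −½ ln(1 − 2P − Q) − ¼ ln(1 − 2Q).
1 − 2P − Q = 0.4154, giving −½ ln(0.4154) = 0.439257.
1 − 2Q = 0.9588, giving −¼ ln(0.9588) = 0.010518.
d = 0.439257 + 0.010518 = 0.449775.

0.450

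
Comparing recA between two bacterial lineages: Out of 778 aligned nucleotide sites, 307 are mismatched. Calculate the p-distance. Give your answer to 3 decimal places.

0.395

p = 307/778 = 0.394601… ≈ 0.395 (to 3 d.p.).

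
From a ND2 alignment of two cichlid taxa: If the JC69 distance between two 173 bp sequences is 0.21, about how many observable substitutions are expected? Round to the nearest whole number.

32

Invert JC69: p = (3/4)(1 − e^(−4d/3)) = 0.75 × (1 − e^(-0.28)) = 0.75 × (1 − 0.755784) = 0.183162.
Expected differing sites = pL ≈ 0.183162 × 173 = 31.687026 ≈ 32.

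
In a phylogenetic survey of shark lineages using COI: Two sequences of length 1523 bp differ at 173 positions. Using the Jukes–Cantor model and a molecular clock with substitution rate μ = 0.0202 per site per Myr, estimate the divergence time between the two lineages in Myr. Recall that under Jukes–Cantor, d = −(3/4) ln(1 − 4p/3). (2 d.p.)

3.05

p = 173/1523 ≈ 0.113592.
d = −(3/4) ln(1 − 4p/3) = −0.75 ln(1 − 0.151456) = −0.75 ln(0.848544)
  = −0.75 × (-0.164233) = 0.123175 substitutions/site.
Under a molecular clock d = 2μt, so t = d/(2μ) = 0.123175 / (2 × 0.0202) = 3.05 Myr.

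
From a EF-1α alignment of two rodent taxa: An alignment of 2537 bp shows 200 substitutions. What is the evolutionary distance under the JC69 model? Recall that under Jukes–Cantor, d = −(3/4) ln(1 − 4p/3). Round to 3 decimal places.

0.083

p = 200/2537 ≈ 0.078833.
d = −(3/4) ln(1 − 4p/3) = −0.75 ln(1 − 0.105111) = −0.75 ln(0.894889)
  = −0.75 × (-0.111056) = 0.083292 substitutions/site.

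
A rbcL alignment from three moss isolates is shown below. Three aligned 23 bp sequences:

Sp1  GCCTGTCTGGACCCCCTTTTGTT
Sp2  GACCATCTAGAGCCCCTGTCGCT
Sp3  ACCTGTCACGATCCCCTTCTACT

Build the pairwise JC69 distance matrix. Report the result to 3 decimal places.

d(Sp1,Sp2) = 0.467, d(Sp1,Sp3) = 0.390, d(Sp2,Sp3) = 0.761

Sp1–Sp2: 8/23 sites differ → p ≈ 0.347826, d = −0.75 ln(1 − 0.463768) = 0.467391 ≈ 0.467.
Sp1–Sp3: 7/23 sites differ → p ≈ 0.304348, d = −0.75 ln(1 − 0.405797) = 0.390401 ≈ 0.390.
Sp2–Sp3: 11/23 sites differ → p ≈ 0.478261, d = −0.75 ln(1 − 0.637681) = 0.761423 ≈ 0.761.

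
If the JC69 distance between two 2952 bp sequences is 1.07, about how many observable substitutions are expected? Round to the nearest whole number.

Invert JC69: p = (3/4)(1 − e^(−4d/3)) = 0.75 × (1 − e^(-1.426667)) = 0.75 × (1 − 0.240108) = 0.569919.
Expected differing sites = pL ≈ 0.569919 × 2952 = 1682.400888 ≈ 1682.

1682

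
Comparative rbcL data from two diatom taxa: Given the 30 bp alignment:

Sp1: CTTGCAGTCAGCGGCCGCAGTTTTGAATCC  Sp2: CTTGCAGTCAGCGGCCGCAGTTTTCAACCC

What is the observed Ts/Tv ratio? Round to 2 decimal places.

Transitions are A↔G and C↔T; transversions are all other mismatches.
Transitions: 1. Transversions: 1.
R = 1/1 = 1.00.

1.00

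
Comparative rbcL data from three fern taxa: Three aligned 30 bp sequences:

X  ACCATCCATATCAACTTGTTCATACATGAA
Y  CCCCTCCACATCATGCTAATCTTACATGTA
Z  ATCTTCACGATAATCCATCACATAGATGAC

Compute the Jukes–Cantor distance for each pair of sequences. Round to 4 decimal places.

X–Y: 10/30 sites differ → p ≈ 0.333333, d = −0.75 ln(1 − 0.444444) = 0.440839 ≈ 0.4408.
X–Z: 14/30 sites differ → p ≈ 0.466667, d = −0.75 ln(1 − 0.622223) = 0.730088 ≈ 0.7301.
Y–Z: 16/30 sites differ → p ≈ 0.533333, d = −0.75 ln(1 − 0.711111) = 0.931285 ≈ 0.9313.

d(X,Y) = 0.4408, d(X,Z) = 0.7301, d(Y,Z) = 0.9313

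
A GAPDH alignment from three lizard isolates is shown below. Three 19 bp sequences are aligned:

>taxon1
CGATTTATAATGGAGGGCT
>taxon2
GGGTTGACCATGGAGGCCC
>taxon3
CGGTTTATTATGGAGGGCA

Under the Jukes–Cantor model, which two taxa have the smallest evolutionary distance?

taxon1 and taxon3

taxon1–taxon2: 7/19 differ, p = 0.368, d = 0.507.
taxon1–taxon3: 3/19 differ, p = 0.158, d = 0.177.
taxon2–taxon3: 6/19 differ, p = 0.316, d = 0.410.
The smallest distance is between taxon1 and taxon3.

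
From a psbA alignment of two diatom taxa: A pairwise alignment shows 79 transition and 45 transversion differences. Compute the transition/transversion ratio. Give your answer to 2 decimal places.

1.76

R = 79/45 = 1.755555… ≈ 1.76 (to 2 d.p.).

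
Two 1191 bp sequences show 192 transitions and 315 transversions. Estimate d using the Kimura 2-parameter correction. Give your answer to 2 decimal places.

0.63

P = 192/1191 ≈ 0.161209 and Q = 315/1191 ≈ 0.264484.
Under the Kimura two-parameter model, d = −½ ln(1 − 2P − Q) − ¼ ln(1 − 2Q).
1 − 2P − Q = 0.413098, giving −½ ln(0.413098) = 0.442035.
1 − 2Q = 0.471032, giving −¼ ln(0.471032) = 0.188207.
d = 0.442035 + 0.188207 = 0.630242.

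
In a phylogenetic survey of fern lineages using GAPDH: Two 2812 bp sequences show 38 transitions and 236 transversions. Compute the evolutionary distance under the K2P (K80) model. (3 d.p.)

P = 38/2812 ≈ 0.013514 and Q = 236/2812 ≈ 0.083926.
Under the Kimura two-parameter model, d = −½ ln(1 − 2P − Q) − ¼ ln(1 − 2Q).
1 − 2P − Q = 0.889046, giving −½ ln(0.889046) = 0.058803.
1 − 2Q = 0.832148, giving −¼ ln(0.832148) = 0.045936.
d = 0.058803 + 0.045936 = 0.104739.

0.105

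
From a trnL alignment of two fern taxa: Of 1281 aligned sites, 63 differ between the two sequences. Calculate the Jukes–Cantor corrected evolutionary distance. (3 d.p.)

p = 63/1281 ≈ 0.04918.
d = −(3/4) ln(1 − 4p/3) = −0.75 ln(1 − 0.065573) = −0.75 ln(0.934427)
  = −0.75 × (-0.067822) = 0.050867 substitutions/site.

0.051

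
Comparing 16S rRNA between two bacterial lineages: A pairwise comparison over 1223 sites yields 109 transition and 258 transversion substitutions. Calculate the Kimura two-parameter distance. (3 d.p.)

0.384

P = 109/1223 ≈ 0.089125 and Q = 258/1223 ≈ 0.210957.
Under the Kimura two-parameter model, d = −½ ln(1 − 2P − Q) − ¼ ln(1 − 2Q).
1 − 2P − Q = 0.610793, giving −½ ln(0.610793) = 0.246499.
1 − 2Q = 0.578086, giving −¼ ln(0.578086) = 0.137008.
d = 0.246499 + 0.137008 = 0.383507.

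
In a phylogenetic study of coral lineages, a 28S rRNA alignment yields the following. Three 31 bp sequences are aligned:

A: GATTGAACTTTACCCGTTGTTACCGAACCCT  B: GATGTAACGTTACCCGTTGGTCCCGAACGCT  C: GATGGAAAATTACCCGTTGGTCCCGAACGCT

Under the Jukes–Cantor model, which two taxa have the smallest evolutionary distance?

A–B: 6/31 differ, p = 0.194, d = 0.224.
A–C: 6/31 differ, p = 0.194, d = 0.224.
B–C: 3/31 differ, p = 0.097, d = 0.104.
The smallest distance is between B and C.

B and C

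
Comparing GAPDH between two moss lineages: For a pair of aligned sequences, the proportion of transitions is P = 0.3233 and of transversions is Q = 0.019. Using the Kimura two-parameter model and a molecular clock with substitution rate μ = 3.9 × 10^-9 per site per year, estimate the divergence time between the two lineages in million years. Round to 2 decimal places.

Under the Kimura two-parameter model, d = −½ ln(1 − 2P − Q) − ¼ ln(1 − 2Q).
1 − 2P − Q = 0.3344, giving −½ ln(0.3344) = 0.547709.
1 − 2Q = 0.962, giving −¼ ln(0.962) = 0.009685.
d = 0.547709 + 0.009685 = 0.557394.
Under a molecular clock d = 2μt, so t = d/(2μ) = 0.557394 / (2 × 3.9 × 10^-9) = 71.46 million years.

71.46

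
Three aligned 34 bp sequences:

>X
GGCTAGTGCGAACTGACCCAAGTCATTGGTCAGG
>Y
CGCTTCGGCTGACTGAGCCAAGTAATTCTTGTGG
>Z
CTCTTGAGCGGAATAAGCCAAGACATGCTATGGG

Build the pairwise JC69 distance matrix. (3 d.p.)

d(X,Y) = 0.477, d(X,Z) = 0.665, d(Y,Z) = 0.477

X–Y: 12/34 sites differ → p ≈ 0.352941, d = −0.75 ln(1 − 0.470588) = 0.476991 ≈ 0.477.
X–Z: 15/34 sites differ → p ≈ 0.441176, d = −0.75 ln(1 − 0.588235) = 0.665477 ≈ 0.665.
Y–Z: 12/34 sites differ → p ≈ 0.352941, d = −0.75 ln(1 − 0.470588) = 0.476991 ≈ 0.477.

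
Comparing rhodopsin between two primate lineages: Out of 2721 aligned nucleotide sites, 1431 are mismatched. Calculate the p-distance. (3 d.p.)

0.526

p = 1431/2721 = 0.525909… ≈ 0.526 (to 3 d.p.).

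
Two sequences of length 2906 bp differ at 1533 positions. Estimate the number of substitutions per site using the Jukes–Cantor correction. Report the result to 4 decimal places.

p = 1533/2906 ≈ 0.527529.
d = −(3/4) ln(1 − 4p/3) = −0.75 ln(1 − 0.703372) = −0.75 ln(0.296628)
  = −0.75 × (-1.215276) = 0.911457 substitutions/site.

0.9115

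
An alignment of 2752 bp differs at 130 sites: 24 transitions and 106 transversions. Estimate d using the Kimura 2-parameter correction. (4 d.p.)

0.0488

P = 24/2752 ≈ 0.008721 and Q = 106/2752 ≈ 0.038517.
Under the Kimura two-parameter model, d = −½ ln(1 − 2P − Q) − ¼ ln(1 − 2Q).
1 − 2P − Q = 0.944041, giving −½ ln(0.944041) = 0.028793.
1 − 2Q = 0.922966, giving −¼ ln(0.922966) = 0.020041.
d = 0.028793 + 0.020041 = 0.048834.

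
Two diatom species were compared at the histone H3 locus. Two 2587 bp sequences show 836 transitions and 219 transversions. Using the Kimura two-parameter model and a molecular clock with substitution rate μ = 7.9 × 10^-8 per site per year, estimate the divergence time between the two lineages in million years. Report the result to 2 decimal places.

4.45

P = 836/2587 ≈ 0.323154 and Q = 219/2587 ≈ 0.084654.
Under the Kimura two-parameter model, d = −½ ln(1 − 2P − Q) − ¼ ln(1 − 2Q).
1 − 2P − Q = 0.269038, giving −½ ln(0.269038) = 0.656451.
1 − 2Q = 0.830692, giving −¼ ln(0.830692) = 0.046374.
d = 0.656451 + 0.046374 = 0.702825.
Under a molecular clock d = 2μt, so t = d/(2μ) = 0.702825 / (2 × 7.9 × 10^-8) = 4.45 million years.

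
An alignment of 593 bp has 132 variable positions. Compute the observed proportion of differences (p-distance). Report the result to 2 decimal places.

p = 132/593 = 0.222596… ≈ 0.22 (to 2 d.p.).

0.22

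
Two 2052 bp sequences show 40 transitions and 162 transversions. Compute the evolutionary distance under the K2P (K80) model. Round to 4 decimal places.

0.1057

P = 40/2052 ≈ 0.019493 and Q = 162/2052 ≈ 0.078947.
Under the Kimura two-parameter model, d = −½ ln(1 − 2P − Q) − ¼ ln(1 − 2Q).
1 − 2P − Q = 0.882067, giving −½ ln(0.882067) = 0.062744.
1 − 2Q = 0.842106, giving −¼ ln(0.842106) = 0.042962.
d = 0.062744 + 0.042962 = 0.105706.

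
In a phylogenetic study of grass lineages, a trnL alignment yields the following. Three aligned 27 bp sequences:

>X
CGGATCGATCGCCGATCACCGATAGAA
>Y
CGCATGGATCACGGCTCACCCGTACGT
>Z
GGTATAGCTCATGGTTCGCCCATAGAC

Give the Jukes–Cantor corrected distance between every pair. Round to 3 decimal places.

X–Y: 10/27 sites differ → p ≈ 0.37037, d = −0.75 ln(1 − 0.493827) = 0.510658 ≈ 0.511.
X–Z: 11/27 sites differ → p ≈ 0.407407, d = −0.75 ln(1 − 0.543209) = 0.587647 ≈ 0.588.
Y–Z: 11/27 sites differ → p ≈ 0.407407, d = −0.75 ln(1 − 0.543209) = 0.587647 ≈ 0.588.

d(X,Y) = 0.511, d(X,Z) = 0.588, d(Y,Z) = 0.588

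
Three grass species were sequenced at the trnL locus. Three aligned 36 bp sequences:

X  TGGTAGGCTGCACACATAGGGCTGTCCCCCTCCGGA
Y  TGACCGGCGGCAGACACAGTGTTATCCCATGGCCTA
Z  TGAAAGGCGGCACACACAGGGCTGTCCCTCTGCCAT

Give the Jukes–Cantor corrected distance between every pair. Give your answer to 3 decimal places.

d(X,Y) = 0.608, d(X,Z) = 0.304, d(Y,Z) = 0.392

X–Y: 15/36 sites differ → p ≈ 0.416667, d = −0.75 ln(1 − 0.555556) = 0.608198 ≈ 0.608.
X–Z: 9/36 sites differ → p = 0.25, d = −0.75 ln(1 − 0.333333) = 0.304098 ≈ 0.304.
Y–Z: 11/36 sites differ → p ≈ 0.305556, d = −0.75 ln(1 − 0.407408) = 0.392437 ≈ 0.392.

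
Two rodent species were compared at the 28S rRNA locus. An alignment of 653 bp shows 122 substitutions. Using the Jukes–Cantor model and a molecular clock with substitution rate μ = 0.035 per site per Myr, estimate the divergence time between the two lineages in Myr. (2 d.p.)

3.07

p = 122/653 ≈ 0.18683.
d = −(3/4) ln(1 − 4p/3) = −0.75 ln(1 − 0.249107) = −0.75 ln(0.750893)
  = −0.75 × (-0.286492) = 0.214869 substitutions/site.
Under a molecular clock d = 2μt, so t = d/(2μ) = 0.214869 / (2 × 0.035) = 3.07 Myr.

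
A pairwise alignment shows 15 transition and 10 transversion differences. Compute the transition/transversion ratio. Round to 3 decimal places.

1.500

R = 15/10 = 1.500.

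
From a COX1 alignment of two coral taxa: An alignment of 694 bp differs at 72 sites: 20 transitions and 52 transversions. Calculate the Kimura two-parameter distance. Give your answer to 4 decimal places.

P = 20/694 ≈ 0.028818 and Q = 52/694 ≈ 0.074928.
Under the Kimura two-parameter model, d = −½ ln(1 − 2P − Q) − ¼ ln(1 − 2Q).
1 − 2P − Q = 0.867436, giving −½ ln(0.867436) = 0.071107.
1 − 2Q = 0.850144, giving −¼ ln(0.850144) = 0.040587.
d = 0.071107 + 0.040587 = 0.111694.

0.1117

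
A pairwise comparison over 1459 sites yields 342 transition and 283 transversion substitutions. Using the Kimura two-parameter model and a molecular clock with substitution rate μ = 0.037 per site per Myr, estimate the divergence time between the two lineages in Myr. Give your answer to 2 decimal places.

9.00

P = 342/1459 ≈ 0.234407 and Q = 283/1459 ≈ 0.193968.
Under the Kimura two-parameter model, d = −½ ln(1 − 2P − Q) − ¼ ln(1 − 2Q).
1 − 2P − Q = 0.337218, giving −½ ln(0.337218) = 0.543513.
1 − 2Q = 0.612064, giving −¼ ln(0.612064) = 0.122730.
d = 0.543513 + 0.122730 = 0.666243.
Under a molecular clock d = 2μt, so t = d/(2μ) = 0.666243 / (2 × 0.037) = 9.00 Myr.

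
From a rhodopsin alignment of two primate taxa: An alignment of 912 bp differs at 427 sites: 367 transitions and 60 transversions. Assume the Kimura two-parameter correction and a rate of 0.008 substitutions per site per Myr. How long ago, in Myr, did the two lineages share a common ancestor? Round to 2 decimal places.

66.11

P = 367/912 ≈ 0.402412 and Q = 60/912 ≈ 0.065789.
Under the Kimura two-parameter model, d = −½ ln(1 − 2P − Q) − ¼ ln(1 − 2Q).
1 − 2P − Q = 0.129387, giving −½ ln(0.129387) = 1.022474.
1 − 2Q = 0.868422, giving −¼ ln(0.868422) = 0.035269.
d = 1.022474 + 0.035269 = 1.057743.
Under a molecular clock d = 2μt, so t = d/(2μ) = 1.057743 / (2 × 0.008) = 66.11 Myr.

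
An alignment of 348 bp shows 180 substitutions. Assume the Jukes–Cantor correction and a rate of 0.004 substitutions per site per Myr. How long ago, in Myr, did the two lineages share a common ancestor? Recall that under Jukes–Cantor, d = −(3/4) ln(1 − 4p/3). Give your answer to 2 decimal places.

109.69

p = 180/348 ≈ 0.517241.
d = −(3/4) ln(1 − 4p/3) = −0.75 ln(1 − 0.689655) = −0.75 ln(0.310345)
  = −0.75 × (-1.170071) = 0.877553 substitutions/site.
Under a molecular clock d = 2μt, so t = d/(2μ) = 0.877553 / (2 × 0.004) = 109.69 Myr.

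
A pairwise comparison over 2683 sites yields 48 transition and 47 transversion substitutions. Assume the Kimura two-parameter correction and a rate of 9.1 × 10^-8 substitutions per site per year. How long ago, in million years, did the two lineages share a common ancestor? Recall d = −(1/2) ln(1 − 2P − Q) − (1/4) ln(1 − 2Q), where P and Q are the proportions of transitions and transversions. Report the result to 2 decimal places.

P = 48/2683 ≈ 0.01789 and Q = 47/2683 ≈ 0.017518.
Under the Kimura two-parameter model, d = −½ ln(1 − 2P − Q) − ¼ ln(1 − 2Q).
1 − 2P − Q = 0.946702, giving −½ ln(0.946702) = 0.027385.
1 − 2Q = 0.964964, giving −¼ ln(0.964964) = 0.008916.
d = 0.027385 + 0.008916 = 0.036301.
Under a molecular clock d = 2μt, so t = d/(2μ) = 0.036301 / (2 × 9.1 × 10^-8) = 0.20 million years.

0.20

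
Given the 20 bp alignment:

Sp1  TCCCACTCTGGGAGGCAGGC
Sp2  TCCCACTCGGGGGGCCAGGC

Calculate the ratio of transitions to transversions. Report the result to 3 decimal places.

0.500

Transitions are A↔G and C↔T; transversions are all other mismatches.
Transitions: 1. Transversions: 2.
R = 1/2 = 0.500.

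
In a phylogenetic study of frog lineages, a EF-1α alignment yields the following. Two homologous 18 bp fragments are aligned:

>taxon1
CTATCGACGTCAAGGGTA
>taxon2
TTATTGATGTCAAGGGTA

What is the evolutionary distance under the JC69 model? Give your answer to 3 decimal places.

0.188

The sequences differ at 3 of 18 sites (1, 5, 8), so p = 3/18 ≈ 0.166667.
d = −(3/4) ln(1 − 4p/3) = −0.75 ln(1 − 0.222223) = −0.75 ln(0.777777)
  = −0.75 × (-0.251315) = 0.188486 substitutions/site.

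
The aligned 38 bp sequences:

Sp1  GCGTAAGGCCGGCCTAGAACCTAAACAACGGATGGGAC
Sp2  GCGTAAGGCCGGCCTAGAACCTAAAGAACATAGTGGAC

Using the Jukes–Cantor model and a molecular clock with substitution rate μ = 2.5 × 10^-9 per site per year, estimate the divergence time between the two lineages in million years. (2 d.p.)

The sequences differ at 5 of 38 sites (26, 30, 31, 33, 34), so p = 5/38 ≈ 0.131579.
d = −(3/4) ln(1 − 4p/3) = −0.75 ln(1 − 0.175439) = −0.75 ln(0.824561)
  = −0.75 × (-0.192904) = 0.144678 substitutions/site.
Under a molecular clock d = 2μt, so t = d/(2μ) = 0.144678 / (2 × 2.5 × 10^-9) = 28.94 million years.

28.94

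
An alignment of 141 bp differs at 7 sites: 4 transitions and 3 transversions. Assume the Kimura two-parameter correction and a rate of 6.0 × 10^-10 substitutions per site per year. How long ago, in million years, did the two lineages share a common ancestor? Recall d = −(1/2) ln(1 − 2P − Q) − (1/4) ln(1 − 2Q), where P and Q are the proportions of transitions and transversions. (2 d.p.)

P = 4/141 ≈ 0.028369 and Q = 3/141 ≈ 0.021277.
Under the Kimura two-parameter model, d = −½ ln(1 − 2P − Q) − ¼ ln(1 − 2Q).
1 − 2P − Q = 0.921985, giving −½ ln(0.921985) = 0.040613.
1 − 2Q = 0.957446, giving −¼ ln(0.957446) = 0.010871.
d = 0.040613 + 0.010871 = 0.051484.
Under a molecular clock d = 2μt, so t = d/(2μ) = 0.051484 / (2 × 6.0 × 10^-10) = 42.90 million years.

42.90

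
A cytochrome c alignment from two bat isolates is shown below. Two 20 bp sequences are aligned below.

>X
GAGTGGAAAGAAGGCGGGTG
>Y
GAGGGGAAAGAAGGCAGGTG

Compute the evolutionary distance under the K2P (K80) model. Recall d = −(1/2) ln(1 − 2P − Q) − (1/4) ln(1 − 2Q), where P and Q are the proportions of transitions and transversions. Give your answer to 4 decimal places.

0.1076

Of 20 sites, 1 differences are transitions and 1 are transversions, so P = 1/20 = 0.05 and Q = 1/20 = 0.05.
Under the Kimura two-parameter model, d = −½ ln(1 − 2P − Q) − ¼ ln(1 − 2Q).
1 − 2P − Q = 0.85, giving −½ ln(0.85) = 0.081259.
1 − 2Q = 0.9, giving −¼ ln(0.9) = 0.026340.
d = 0.081259 + 0.026340 = 0.107599.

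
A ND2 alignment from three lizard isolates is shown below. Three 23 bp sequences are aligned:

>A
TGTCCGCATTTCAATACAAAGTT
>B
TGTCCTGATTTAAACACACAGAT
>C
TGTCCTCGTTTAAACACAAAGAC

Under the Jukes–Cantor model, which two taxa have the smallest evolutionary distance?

A–B: 6/23 differ, p = 0.261, d = 0.321.
A–C: 6/23 differ, p = 0.261, d = 0.321.
B–C: 4/23 differ, p = 0.174, d = 0.198.
The smallest distance is between B and C.

B and C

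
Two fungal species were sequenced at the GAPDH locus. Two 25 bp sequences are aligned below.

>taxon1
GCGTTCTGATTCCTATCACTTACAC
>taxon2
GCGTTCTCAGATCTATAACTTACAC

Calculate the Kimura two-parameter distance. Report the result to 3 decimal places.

Of 25 sites, 1 differences are transitions and 4 are transversions, so P = 1/25 = 0.04 and Q = 4/25 = 0.16.
Under the Kimura two-parameter model, d = −½ ln(1 − 2P − Q) − ¼ ln(1 − 2Q).
1 − 2P − Q = 0.76, giving −½ ln(0.76) = 0.137218.
1 − 2Q = 0.68, giving −¼ ln(0.68) = 0.096416.
d = 0.137218 + 0.096416 = 0.233634.

0.234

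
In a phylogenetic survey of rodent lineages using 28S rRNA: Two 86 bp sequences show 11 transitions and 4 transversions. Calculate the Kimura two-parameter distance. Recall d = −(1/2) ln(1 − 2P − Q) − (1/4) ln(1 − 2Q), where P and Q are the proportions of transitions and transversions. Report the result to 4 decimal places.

P = 11/86 ≈ 0.127907 and Q = 4/86 ≈ 0.046512.
Under the Kimura two-parameter model, d = −½ ln(1 − 2P − Q) − ¼ ln(1 − 2Q).
1 − 2P − Q = 0.697674, giving −½ ln(0.697674) = 0.180002.
1 − 2Q = 0.906976, giving −¼ ln(0.906976) = 0.024410.
d = 0.180002 + 0.024410 = 0.204412.

0.2044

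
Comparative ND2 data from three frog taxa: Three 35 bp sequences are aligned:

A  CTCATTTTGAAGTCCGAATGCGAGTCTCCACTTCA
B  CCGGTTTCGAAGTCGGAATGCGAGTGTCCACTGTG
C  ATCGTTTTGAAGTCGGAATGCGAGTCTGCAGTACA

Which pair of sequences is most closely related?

A and C

A–B: 9/35 differ, p = 0.257, d = 0.315.
A–C: 6/35 differ, p = 0.171, d = 0.195.
B–C: 10/35 differ, p = 0.286, d = 0.360.
The smallest distance is between A and C.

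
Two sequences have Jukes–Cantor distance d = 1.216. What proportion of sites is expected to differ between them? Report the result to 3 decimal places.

p = (3/4)(1 − e^(−4d/3)) = 0.75 × (1 − e^(-1.621333)) = 0.75 × (1 − 0.197635) = 0.601774.

0.602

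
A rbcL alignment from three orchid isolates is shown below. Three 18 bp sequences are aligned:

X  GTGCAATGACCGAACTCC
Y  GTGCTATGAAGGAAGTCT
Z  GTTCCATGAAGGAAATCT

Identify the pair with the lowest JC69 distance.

X–Y: 5/18 differ, p = 0.278, d = 0.347.
X–Z: 6/18 differ, p = 0.333, d = 0.441.
Y–Z: 3/18 differ, p = 0.167, d = 0.188.
The smallest distance is between Y and Z.

Y and Z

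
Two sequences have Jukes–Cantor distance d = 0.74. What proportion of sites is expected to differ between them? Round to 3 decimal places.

0.470

p = (3/4)(1 − e^(−4d/3)) = 0.75 × (1 − e^(-0.986667)) = 0.75 × (1 − 0.372817) = 0.470387.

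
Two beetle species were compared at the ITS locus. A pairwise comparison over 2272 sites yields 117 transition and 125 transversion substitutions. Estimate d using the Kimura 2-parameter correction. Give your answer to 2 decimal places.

P = 117/2272 ≈ 0.051496 and Q = 125/2272 ≈ 0.055018.
Under the Kimura two-parameter model, d = −½ ln(1 − 2P − Q) − ¼ ln(1 − 2Q).
1 − 2P − Q = 0.84199, giving −½ ln(0.84199) = 0.085994.
1 − 2Q = 0.889964, giving −¼ ln(0.889964) = 0.029144.
d = 0.085994 + 0.029144 = 0.115138.

0.12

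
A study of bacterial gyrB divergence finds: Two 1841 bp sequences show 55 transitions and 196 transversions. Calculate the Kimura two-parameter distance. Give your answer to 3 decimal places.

P = 55/1841 ≈ 0.029875 and Q = 196/1841 ≈ 0.106464.
Under the Kimura two-parameter model, d = −½ ln(1 − 2P − Q) − ¼ ln(1 − 2Q).
1 − 2P − Q = 0.833786, giving −½ ln(0.833786) = 0.090889.
1 − 2Q = 0.787072, giving −¼ ln(0.787072) = 0.059859.
d = 0.090889 + 0.059859 = 0.150748.

0.151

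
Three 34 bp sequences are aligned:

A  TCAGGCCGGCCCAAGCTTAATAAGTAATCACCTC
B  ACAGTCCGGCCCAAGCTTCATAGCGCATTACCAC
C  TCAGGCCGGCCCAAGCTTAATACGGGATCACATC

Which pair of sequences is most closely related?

A and C

A–B: 9/34 differ, p = 0.265, d = 0.326.
A–C: 4/34 differ, p = 0.118, d = 0.128.
B–C: 9/34 differ, p = 0.265, d = 0.326.
The smallest distance is between A and C.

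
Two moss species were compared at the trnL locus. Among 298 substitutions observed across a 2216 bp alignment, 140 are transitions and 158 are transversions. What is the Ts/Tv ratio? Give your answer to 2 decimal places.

0.89

R = 140/158 = 0.886075… ≈ 0.89 (to 2 d.p.).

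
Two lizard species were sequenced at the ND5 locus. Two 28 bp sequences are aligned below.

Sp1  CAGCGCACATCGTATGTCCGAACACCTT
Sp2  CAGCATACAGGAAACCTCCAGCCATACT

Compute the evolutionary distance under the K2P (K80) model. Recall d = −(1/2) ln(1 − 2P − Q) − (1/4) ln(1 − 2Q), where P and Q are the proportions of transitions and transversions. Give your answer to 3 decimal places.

Of 28 sites, 8 differences are transitions and 6 are transversions, so P = 8/28 ≈ 0.285714 and Q = 6/28 ≈ 0.214286.
Under the Kimura two-parameter model, d = −½ ln(1 − 2P − Q) − ¼ ln(1 − 2Q).
1 − 2P − Q = 0.214286, giving −½ ln(0.214286) = 0.770222.
1 − 2Q = 0.571428, giving −¼ ln(0.571428) = 0.139904.
d = 0.770222 + 0.139904 = 0.910126.

0.910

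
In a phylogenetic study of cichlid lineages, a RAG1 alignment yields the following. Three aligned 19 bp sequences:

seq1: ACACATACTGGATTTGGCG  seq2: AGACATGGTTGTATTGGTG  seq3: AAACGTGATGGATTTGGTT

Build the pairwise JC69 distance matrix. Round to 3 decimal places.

d(seq1,seq2) = 0.507, d(seq1,seq3) = 0.410, d(seq2,seq3) = 0.507

seq1–seq2: 7/19 sites differ → p ≈ 0.368421, d = −0.75 ln(1 − 0.491228) = 0.506816 ≈ 0.507.
seq1–seq3: 6/19 sites differ → p ≈ 0.315789, d = −0.75 ln(1 − 0.421052) = 0.409907 ≈ 0.410.
seq2–seq3: 7/19 sites differ → p ≈ 0.368421, d = −0.75 ln(1 − 0.491228) = 0.506816 ≈ 0.507.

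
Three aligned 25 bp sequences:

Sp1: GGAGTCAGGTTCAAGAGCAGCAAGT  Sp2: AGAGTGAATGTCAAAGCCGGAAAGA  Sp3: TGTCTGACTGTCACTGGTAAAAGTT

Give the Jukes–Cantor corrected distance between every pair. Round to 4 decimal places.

Sp1–Sp2: 11/25 sites differ → p = 0.44, d = −0.75 ln(1 − 0.586667) = 0.662626 ≈ 0.6626.
Sp1–Sp3: 15/25 sites differ → p = 0.6, d = −0.75 ln(1 − 0.8) = 1.207078 ≈ 1.2071.
Sp2–Sp3: 13/25 sites differ → p = 0.52, d = −0.75 ln(1 − 0.693333) = 0.886495 ≈ 0.8865.

d(Sp1,Sp2) = 0.6626, d(Sp1,Sp3) = 1.2071, d(Sp2,Sp3) = 0.8865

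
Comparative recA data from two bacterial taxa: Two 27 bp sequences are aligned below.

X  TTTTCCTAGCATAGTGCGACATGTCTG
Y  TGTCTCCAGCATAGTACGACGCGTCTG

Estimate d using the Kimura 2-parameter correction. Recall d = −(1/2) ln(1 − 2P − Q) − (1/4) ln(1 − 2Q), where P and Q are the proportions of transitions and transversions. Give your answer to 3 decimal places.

0.348

Of 27 sites, 6 differences are transitions and 1 are transversions, so P = 6/27 ≈ 0.222222 and Q = 1/27 ≈ 0.037037.
Under the Kimura two-parameter model, d = −½ ln(1 − 2P − Q) − ¼ ln(1 − 2Q).
1 − 2P − Q = 0.518519, giving −½ ln(0.518519) = 0.328389.
1 − 2Q = 0.925926, giving −¼ ln(0.925926) = 0.019240.
d = 0.328389 + 0.019240 = 0.347629.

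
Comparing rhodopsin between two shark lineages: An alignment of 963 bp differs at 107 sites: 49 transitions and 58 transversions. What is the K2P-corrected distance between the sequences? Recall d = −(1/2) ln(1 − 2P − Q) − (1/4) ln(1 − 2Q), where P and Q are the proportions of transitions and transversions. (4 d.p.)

P = 49/963 ≈ 0.050883 and Q = 58/963 ≈ 0.060228.
Under the Kimura two-parameter model, d = −½ ln(1 − 2P − Q) − ¼ ln(1 − 2Q).
1 − 2P − Q = 0.838006, giving −½ ln(0.838006) = 0.088365.
1 − 2Q = 0.879544, giving −¼ ln(0.879544) = 0.032088.
d = 0.088365 + 0.032088 = 0.120453.

0.1205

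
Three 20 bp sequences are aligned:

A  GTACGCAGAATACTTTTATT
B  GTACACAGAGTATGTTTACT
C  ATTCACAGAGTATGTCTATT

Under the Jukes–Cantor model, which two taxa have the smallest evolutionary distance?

B and C

A–B: 5/20 differ, p = 0.250, d = 0.304.
A–C: 7/20 differ, p = 0.350, d = 0.471.
B–C: 4/20 differ, p = 0.200, d = 0.233.
The smallest distance is between B and C.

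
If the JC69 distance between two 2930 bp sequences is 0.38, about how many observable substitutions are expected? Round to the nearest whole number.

874

Invert JC69: p = (3/4)(1 − e^(−4d/3)) = 0.75 × (1 − e^(-0.506667)) = 0.75 × (1 − 0.602500) = 0.298125.
Expected differing sites = pL ≈ 0.298125 × 2930 = 873.50625 ≈ 874.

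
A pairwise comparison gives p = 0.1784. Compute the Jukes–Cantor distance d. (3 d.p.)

0.204

d = −(3/4) ln(1 − 4p/3) = −0.75 ln(1 − 0.237867) = −0.75 ln(0.762133)
  = −0.75 × (-0.271634) = 0.203726 substitutions/site.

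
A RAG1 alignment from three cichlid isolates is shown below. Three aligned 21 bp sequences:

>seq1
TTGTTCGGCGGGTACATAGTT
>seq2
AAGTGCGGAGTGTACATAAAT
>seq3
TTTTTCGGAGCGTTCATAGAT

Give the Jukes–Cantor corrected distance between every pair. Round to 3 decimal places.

d(seq1,seq2) = 0.441, d(seq1,seq3) = 0.286, d(seq2,seq3) = 0.441

seq1–seq2: 7/21 sites differ → p ≈ 0.333333, d = −0.75 ln(1 − 0.444444) = 0.440839 ≈ 0.441.
seq1–seq3: 5/21 sites differ → p ≈ 0.238095, d = −0.75 ln(1 − 0.31746) = 0.286451 ≈ 0.286.
seq2–seq3: 7/21 sites differ → p ≈ 0.333333, d = −0.75 ln(1 − 0.444444) = 0.440839 ≈ 0.441.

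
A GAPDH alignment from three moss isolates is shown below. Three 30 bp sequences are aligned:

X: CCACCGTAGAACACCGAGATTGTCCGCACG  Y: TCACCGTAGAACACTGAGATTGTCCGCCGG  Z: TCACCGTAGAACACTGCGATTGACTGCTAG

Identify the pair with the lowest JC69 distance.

X–Y: 4/30 differ, p = 0.133, d = 0.147.
X–Z: 7/30 differ, p = 0.233, d = 0.280.
Y–Z: 5/30 differ, p = 0.167, d = 0.188.
The smallest distance is between X and Y.

X and Y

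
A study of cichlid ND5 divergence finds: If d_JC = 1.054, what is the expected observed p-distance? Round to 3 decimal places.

p = (3/4)(1 − e^(−4d/3)) = 0.75 × (1 − e^(-1.405333)) = 0.75 × (1 − 0.245285) = 0.566036.

0.566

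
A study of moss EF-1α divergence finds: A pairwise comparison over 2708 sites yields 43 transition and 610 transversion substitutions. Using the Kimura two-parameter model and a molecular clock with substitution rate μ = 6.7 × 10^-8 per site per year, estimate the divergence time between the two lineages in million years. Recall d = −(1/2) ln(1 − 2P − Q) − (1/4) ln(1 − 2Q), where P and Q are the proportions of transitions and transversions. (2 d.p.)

P = 43/2708 ≈ 0.015879 and Q = 610/2708 ≈ 0.225258.
Under the Kimura two-parameter model, d = −½ ln(1 − 2P − Q) − ¼ ln(1 − 2Q).
1 − 2P − Q = 0.742984, giving −½ ln(0.742984) = 0.148540.
1 − 2Q = 0.549484, giving −¼ ln(0.549484) = 0.149694.
d = 0.148540 + 0.149694 = 0.298234.
Under a molecular clock d = 2μt, so t = d/(2μ) = 0.298234 / (2 × 6.7 × 10^-8) = 2.23 million years.

2.23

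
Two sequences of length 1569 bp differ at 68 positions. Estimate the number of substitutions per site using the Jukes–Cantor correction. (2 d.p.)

p = 68/1569 ≈ 0.04334.
d = −(3/4) ln(1 − 4p/3) = −0.75 ln(1 − 0.057787) = −0.75 ln(0.942213)
  = −0.75 × (-0.059524) = 0.044643 substitutions/site.

0.04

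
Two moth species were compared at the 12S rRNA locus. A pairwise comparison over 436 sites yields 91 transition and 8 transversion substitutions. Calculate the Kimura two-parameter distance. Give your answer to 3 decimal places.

0.296

P = 91/436 ≈ 0.208716 and Q = 8/436 ≈ 0.018349.
Under the Kimura two-parameter model, d = −½ ln(1 − 2P − Q) − ¼ ln(1 − 2Q).
1 − 2P − Q = 0.564219, giving −½ ln(0.564219) = 0.286156.
1 − 2Q = 0.963302, giving −¼ ln(0.963302) = 0.009347.
d = 0.286156 + 0.009347 = 0.295503.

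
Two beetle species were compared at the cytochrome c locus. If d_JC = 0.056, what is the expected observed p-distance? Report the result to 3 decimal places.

p = (3/4)(1 − e^(−4d/3)) = 0.75 × (1 − e^(-0.074667)) = 0.75 × (1 − 0.928052) = 0.053961.

0.054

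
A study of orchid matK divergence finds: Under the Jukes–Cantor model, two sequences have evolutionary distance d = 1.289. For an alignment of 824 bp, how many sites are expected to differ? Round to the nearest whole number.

507

Invert JC69: p = (3/4)(1 − e^(−4d/3)) = 0.75 × (1 − e^(-1.718667)) = 0.75 × (1 − 0.179305) = 0.615521.
Expected differing sites = pL ≈ 0.615521 × 824 = 507.189304 ≈ 507.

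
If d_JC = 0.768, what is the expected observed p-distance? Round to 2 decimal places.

p = (3/4)(1 − e^(−4d/3)) = 0.75 × (1 − e^(-1.024)) = 0.75 × (1 − 0.359155) = 0.480634.

0.48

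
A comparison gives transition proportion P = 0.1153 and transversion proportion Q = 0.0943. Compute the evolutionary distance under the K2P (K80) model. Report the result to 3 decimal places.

Under the Kimura two-parameter model, d = −½ ln(1 − 2P − Q) − ¼ ln(1 − 2Q).
1 − 2P − Q = 0.6751, giving −½ ln(0.6751) = 0.196447.
1 − 2Q = 0.8114, giving −¼ ln(0.8114) = 0.052249.
d = 0.196447 + 0.052249 = 0.248696.

0.249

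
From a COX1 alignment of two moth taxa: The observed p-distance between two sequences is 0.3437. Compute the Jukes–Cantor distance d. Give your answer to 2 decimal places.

d = −(3/4) ln(1 − 4p/3) = −0.75 ln(1 − 0.458267) = −0.75 ln(0.541733)
  = −0.75 × (-0.612982) = 0.459737 substitutions/site.

0.46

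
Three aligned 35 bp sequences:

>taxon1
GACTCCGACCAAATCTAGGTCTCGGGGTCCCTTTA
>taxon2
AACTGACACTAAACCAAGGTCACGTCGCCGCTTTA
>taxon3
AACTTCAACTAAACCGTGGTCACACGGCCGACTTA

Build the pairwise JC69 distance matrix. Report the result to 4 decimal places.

d(taxon1,taxon2) = 0.4582, d(taxon1,taxon3) = 0.5716, d(taxon2,taxon3) = 0.3597

taxon1–taxon2: 12/35 sites differ → p ≈ 0.342857, d = −0.75 ln(1 − 0.457143) = 0.458182 ≈ 0.4582.
taxon1–taxon3: 14/35 sites differ → p = 0.4, d = −0.75 ln(1 − 0.533333) = 0.571605 ≈ 0.5716.
taxon2–taxon3: 10/35 sites differ → p ≈ 0.285714, d = −0.75 ln(1 − 0.380952) = 0.359679 ≈ 0.3597.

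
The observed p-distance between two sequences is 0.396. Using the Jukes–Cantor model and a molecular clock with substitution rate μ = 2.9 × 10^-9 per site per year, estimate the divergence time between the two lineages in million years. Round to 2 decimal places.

97.08

d = −(3/4) ln(1 − 4p/3) = −0.75 ln(1 − 0.528) = −0.75 ln(0.472)
  = −0.75 × (-0.750776) = 0.563082 substitutions/site.
Under a molecular clock d = 2μt, so t = d/(2μ) = 0.563082 / (2 × 2.9 × 10^-9) = 97.08 million years.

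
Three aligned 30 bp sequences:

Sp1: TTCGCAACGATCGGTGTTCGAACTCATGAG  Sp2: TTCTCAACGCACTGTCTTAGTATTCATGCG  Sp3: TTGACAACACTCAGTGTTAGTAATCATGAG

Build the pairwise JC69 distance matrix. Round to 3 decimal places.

d(Sp1,Sp2) = 0.383, d(Sp1,Sp3) = 0.330, d(Sp2,Sp3) = 0.330

Sp1–Sp2: 9/30 sites differ → p = 0.3, d = −0.75 ln(1 − 0.4) = 0.383119 ≈ 0.383.
Sp1–Sp3: 8/30 sites differ → p ≈ 0.266667, d = −0.75 ln(1 − 0.355556) = 0.329526 ≈ 0.330.
Sp2–Sp3: 8/30 sites differ → p ≈ 0.266667, d = −0.75 ln(1 − 0.355556) = 0.329526 ≈ 0.330.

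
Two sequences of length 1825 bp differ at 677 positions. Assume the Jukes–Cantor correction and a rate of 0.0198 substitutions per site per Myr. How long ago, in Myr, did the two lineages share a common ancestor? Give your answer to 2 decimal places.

p = 677/1825 ≈ 0.370959.
d = −(3/4) ln(1 − 4p/3) = −0.75 ln(1 − 0.494612) = −0.75 ln(0.505388)
  = −0.75 × (-0.682429) = 0.511822 substitutions/site.
Under a molecular clock d = 2μt, so t = d/(2μ) = 0.511822 / (2 × 0.0198) = 12.92 Myr.

12.92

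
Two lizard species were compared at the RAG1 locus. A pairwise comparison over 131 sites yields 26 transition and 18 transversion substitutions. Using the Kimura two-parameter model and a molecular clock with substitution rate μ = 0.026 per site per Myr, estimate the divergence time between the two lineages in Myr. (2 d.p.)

P = 26/131 ≈ 0.198473 and Q = 18/131 ≈ 0.137405.
Under the Kimura two-parameter model, d = −½ ln(1 − 2P − Q) − ¼ ln(1 − 2Q).
1 − 2P − Q = 0.465649, giving −½ ln(0.465649) = 0.382162.
1 − 2Q = 0.72519, giving −¼ ln(0.72519) = 0.080330.
d = 0.382162 + 0.080330 = 0.462492.
Under a molecular clock d = 2μt, so t = d/(2μ) = 0.462492 / (2 × 0.026) = 8.89 Myr.

8.89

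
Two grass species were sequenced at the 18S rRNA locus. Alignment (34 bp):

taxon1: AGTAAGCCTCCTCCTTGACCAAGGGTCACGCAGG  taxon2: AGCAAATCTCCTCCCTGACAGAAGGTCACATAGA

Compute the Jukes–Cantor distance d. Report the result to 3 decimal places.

The sequences differ at 10 of 34 sites (3, 6, 7, 15, 20, 21, 23, 30, 31, 34), so p = 10/34 ≈ 0.294118.
d = −(3/4) ln(1 − 4p/3) = −0.75 ln(1 − 0.392157) = −0.75 ln(0.607843)
  = −0.75 × (-0.497839) = 0.373379 substitutions/site.

0.373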